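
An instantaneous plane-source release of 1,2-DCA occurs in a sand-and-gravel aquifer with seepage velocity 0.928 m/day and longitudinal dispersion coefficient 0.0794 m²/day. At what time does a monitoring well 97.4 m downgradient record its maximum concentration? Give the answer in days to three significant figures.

105 days

For the 1D instantaneous-source solution, setting ∂C/∂t = 0 at fixed x gives v²t² + 2Dt − x² = 0, so t = (√(D² + v²x²) − D)/v².
√(D² + v²x²) = √(0.0794² + 0.928² × 97.4²) = 90.39; v² = 0.861184.
t = (90.39 − 0.0794)/0.861184 = 105 days (vs. the pure-advection estimate x/v = 105 d).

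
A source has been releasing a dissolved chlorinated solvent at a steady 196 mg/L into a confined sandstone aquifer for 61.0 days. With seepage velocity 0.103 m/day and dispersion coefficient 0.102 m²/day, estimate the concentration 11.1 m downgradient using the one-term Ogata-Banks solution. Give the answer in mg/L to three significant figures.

For a continuous step input, C/C₀ ≈ ½·erfc((x−vt)/(2√(Dt))).
vt = 0.103 × 61.0 = 6.283 m and 2√(Dt) = 2√(0.102 × 61.0) = 4.989 m.
Argument (x−vt)/(2√(Dt)) = (11.1 − 6.283)/4.989 = 0.9655; ½·erfc(0.9655) = 0.08606.
C = 196 × 0.08606 = 16.9 mg/L.

16.9 mg/L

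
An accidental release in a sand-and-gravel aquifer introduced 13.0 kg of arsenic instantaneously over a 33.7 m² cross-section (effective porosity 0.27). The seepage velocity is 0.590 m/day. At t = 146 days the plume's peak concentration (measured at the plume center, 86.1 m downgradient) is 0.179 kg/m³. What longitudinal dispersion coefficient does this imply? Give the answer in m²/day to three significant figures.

0.0347 m²/day

At the plume center C_max = M/(n_e·A·√(4πDt)), so D = M²/(4πt·(n_e·A·C_max)²).
n_e·A·C_max = 0.27 × 33.7 × 0.179 = 1.629 kg/m.
D = 13.0²/(4π × 146 × 1.629²) = 0.0347 m²/day.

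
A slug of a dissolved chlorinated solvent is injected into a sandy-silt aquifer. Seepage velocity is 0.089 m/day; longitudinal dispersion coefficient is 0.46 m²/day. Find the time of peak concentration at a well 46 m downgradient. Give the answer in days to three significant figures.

462 days

For the 1D instantaneous-source solution, setting ∂C/∂t = 0 at fixed x gives v²t² + 2Dt − x² = 0, so t = (√(D² + v²x²) − D)/v².
√(D² + v²x²) = √(0.46² + 0.089² × 46²) = 4.120; v² = 0.007921.
t = (4.120 − 0.46)/0.007921 = 462 days (vs. the pure-advection estimate x/v = 517 d).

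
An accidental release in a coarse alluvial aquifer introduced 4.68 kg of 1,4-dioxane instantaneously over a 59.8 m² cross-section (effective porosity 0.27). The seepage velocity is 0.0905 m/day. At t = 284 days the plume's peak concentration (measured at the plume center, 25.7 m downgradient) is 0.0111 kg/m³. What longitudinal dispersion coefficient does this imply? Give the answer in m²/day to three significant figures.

At the plume center C_max = M/(n_e·A·√(4πDt)), so D = M²/(4πt·(n_e·A·C_max)²).
n_e·A·C_max = 0.27 × 59.8 × 0.0111 = 0.1792 kg/m.
D = 4.68²/(4π × 284 × 0.1792²) = 0.191 m²/day.

0.191 m²/day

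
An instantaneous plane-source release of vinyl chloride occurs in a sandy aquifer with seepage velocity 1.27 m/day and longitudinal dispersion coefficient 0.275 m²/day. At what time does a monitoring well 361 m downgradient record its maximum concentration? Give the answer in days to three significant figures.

284 days

For the 1D instantaneous-source solution, setting ∂C/∂t = 0 at fixed x gives v²t² + 2Dt − x² = 0, so t = (√(D² + v²x²) − D)/v².
√(D² + v²x²) = √(0.275² + 1.27² × 361²) = 458.5; v² = 1.6129.
t = (458.5 − 0.275)/1.6129 = 284 days (vs. the pure-advection estimate x/v = 284 d).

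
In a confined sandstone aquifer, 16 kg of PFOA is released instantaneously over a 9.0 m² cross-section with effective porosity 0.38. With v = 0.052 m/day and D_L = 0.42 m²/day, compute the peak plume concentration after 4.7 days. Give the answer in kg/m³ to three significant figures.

0.939 kg/m³

The peak of an instantaneous 1D plume sits at x = vt; there the Gaussian factor is 1 and C_max = M/(n_e·A·√(4πDt)), where n_e·A is the pore area the mass is dissolved in.
√(4πDt) = √(4π × 0.42 × 4.7) = 4.981 m, so C_max = 16/(0.38 × 9.0 × 4.981) = 0.939 kg/m³.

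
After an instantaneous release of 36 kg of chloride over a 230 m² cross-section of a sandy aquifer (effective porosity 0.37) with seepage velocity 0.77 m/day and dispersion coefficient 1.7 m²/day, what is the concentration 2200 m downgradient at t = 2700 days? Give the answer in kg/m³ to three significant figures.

For an instantaneous plane source, C(x,t) = M/(n_e·A·√(4πDt)) · exp(−(x−vt)²/(4Dt)), with n_e·A the pore (flow) area.
Plume center vt = 0.77 × 2700 = 2079 m, so the well at 2200 m is 121 m downgradient of the peak.
√(4πDt) = 240.2 m, giving peak height M/(n_e·A·√(4πDt)) = 36/(0.37 × 230 × 240.2) = 0.001761 kg/m³.
(x−vt)²/(4Dt) = (121)²/(4 × 1.7 × 2700) = 0.7974; exp(−0.7974) = 0.4505.
C = 0.001761 × 0.4505 = 0.000793 kg/m³.

0.000793 kg/m³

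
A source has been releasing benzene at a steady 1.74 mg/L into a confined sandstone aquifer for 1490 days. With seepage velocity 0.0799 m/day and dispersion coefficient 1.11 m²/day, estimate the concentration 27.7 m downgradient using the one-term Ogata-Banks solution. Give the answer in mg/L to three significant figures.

1.64 mg/L

For a continuous step input, C/C₀ ≈ ½·erfc((x−vt)/(2√(Dt))).
vt = 0.0799 × 1490 = 119.051 m and 2√(Dt) = 2√(1.11 × 1490) = 81.34 m.
Argument (x−vt)/(2√(Dt)) = (27.7 − 119.051)/81.34 = -1.123; ½·erfc(-1.123) = 0.9439.
C = 1.74 × 0.9439 = 1.64 mg/L.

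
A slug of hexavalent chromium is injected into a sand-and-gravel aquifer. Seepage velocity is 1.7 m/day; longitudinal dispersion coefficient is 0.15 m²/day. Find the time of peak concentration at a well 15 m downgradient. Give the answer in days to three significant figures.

For the 1D instantaneous-source solution, setting ∂C/∂t = 0 at fixed x gives v²t² + 2Dt − x² = 0, so t = (√(D² + v²x²) − D)/v².
√(D² + v²x²) = √(0.15² + 1.7² × 15²) = 25.50; v² = 2.89.
t = (25.50 − 0.15)/2.89 = 8.77 days (vs. the pure-advection estimate x/v = 8.82 d).

8.77 days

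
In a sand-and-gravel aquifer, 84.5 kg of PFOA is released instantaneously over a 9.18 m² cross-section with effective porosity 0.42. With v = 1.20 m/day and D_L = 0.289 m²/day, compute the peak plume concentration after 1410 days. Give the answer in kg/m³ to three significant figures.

0.306 kg/m³

The peak of an instantaneous 1D plume sits at x = vt; there the Gaussian factor is 1 and C_max = M/(n_e·A·√(4πDt)), where n_e·A is the pore area the mass is dissolved in.
√(4πDt) = √(4π × 0.289 × 1410) = 71.56 m, so C_max = 84.5/(0.42 × 9.18 × 71.56) = 0.306 kg/m³.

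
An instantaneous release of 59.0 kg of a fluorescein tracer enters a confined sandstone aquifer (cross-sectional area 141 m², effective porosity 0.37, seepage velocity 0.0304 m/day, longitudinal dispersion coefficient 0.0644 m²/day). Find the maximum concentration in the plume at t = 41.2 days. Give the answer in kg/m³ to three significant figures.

0.196 kg/m³

The peak of an instantaneous 1D plume sits at x = vt; there the Gaussian factor is 1 and C_max = M/(n_e·A·√(4πDt)), where n_e·A is the pore area the mass is dissolved in.
√(4πDt) = √(4π × 0.0644 × 41.2) = 5.774 m, so C_max = 59.0/(0.37 × 141 × 5.774) = 0.196 kg/m³.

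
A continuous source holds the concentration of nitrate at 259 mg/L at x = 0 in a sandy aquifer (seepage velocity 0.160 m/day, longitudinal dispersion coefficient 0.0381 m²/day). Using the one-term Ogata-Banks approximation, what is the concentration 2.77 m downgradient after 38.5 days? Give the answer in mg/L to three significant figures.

For a continuous step input, C/C₀ ≈ ½·erfc((x−vt)/(2√(Dt))).
vt = 0.160 × 38.5 = 6.16 m and 2√(Dt) = 2√(0.0381 × 38.5) = 2.422 m.
Argument (x−vt)/(2√(Dt)) = (2.77 − 6.16)/2.422 = -1.400; ½·erfc(-1.400) = 0.9761.
C = 259 × 0.9761 = 253 mg/L.

253 mg/L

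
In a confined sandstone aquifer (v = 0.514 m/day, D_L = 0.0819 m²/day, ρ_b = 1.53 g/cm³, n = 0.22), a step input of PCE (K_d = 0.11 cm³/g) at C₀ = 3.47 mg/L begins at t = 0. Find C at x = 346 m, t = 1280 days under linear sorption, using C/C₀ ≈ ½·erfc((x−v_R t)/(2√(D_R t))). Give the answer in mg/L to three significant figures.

3.45 mg/L

Retardation factor R = 1 + ρ_b·K_d/n = 1 + 1.53 × 0.11/0.22 = 1.765.
Sorption retards both mechanisms: v_R = v/R = 0.2912 m/day, D_R = D/R = 0.04640 m²/day.
v_R·t = 0.2912 × 1280 = 372.736 m; 2√(D_R t) = 15.41 m; argument = (346 − 372.736)/15.41 = -1.735.
C = C₀ × ½·erfc(-1.735) = 3.47 × 0.9929 = 3.45 mg/L.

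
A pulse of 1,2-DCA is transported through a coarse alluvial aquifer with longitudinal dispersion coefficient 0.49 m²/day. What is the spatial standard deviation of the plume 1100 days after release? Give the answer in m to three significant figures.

32.8 m

Dispersive spreading gives a Gaussian with σ² = 2Dt; advection only shifts the center.
σ = √(2 × 0.49 × 1100) = 32.8 m.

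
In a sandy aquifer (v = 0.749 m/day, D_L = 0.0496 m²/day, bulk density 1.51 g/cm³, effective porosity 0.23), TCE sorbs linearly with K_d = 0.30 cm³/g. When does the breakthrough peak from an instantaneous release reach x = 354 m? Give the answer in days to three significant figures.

1400 days

Retardation factor R = 1 + ρ_b·K_d/n = 1 + 1.51 × 0.30/0.23 = 2.970.
Sorption retards both mechanisms: v_R = v/R = 0.2522 m/day, D_R = D/R = 0.01670 m²/day.
Peak time from v_R²t² + 2D_R t − x² = 0: t = (√(D_R² + v_R²x²) − D_R)/v_R².
√(D_R² + v_R²x²) = √(0.01670² + 0.2522² × 354²) = 89.28; v_R² = 0.06360.
t = (89.28 − 0.01670)/0.06360 = 1400 days.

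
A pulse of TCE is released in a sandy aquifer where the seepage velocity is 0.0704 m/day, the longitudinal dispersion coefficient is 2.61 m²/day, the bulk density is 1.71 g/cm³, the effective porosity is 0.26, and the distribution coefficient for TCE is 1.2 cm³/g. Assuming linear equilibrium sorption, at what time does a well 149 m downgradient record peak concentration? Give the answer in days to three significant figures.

14700 days

Retardation factor R = 1 + ρ_b·K_d/n = 1 + 1.71 × 1.2/0.26 = 8.892.
Sorption retards both mechanisms: v_R = v/R = 0.007917 m/day, D_R = D/R = 0.2935 m²/day.
Peak time from v_R²t² + 2D_R t − x² = 0: t = (√(D_R² + v_R²x²) − D_R)/v_R².
√(D_R² + v_R²x²) = √(0.2935² + 0.007917² × 149²) = 1.216; v_R² = 6.268e-05.
t = (1.216 − 0.2935)/6.268e-05 = 14700 days.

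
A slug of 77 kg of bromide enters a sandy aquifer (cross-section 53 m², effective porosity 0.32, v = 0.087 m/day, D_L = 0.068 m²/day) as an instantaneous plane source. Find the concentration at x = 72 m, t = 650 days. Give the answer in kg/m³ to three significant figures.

0.0499 kg/m³

For an instantaneous plane source, C(x,t) = M/(n_e·A·√(4πDt)) · exp(−(x−vt)²/(4Dt)), with n_e·A the pore (flow) area.
Plume center vt = 0.087 × 650 = 56.55 m, so the well at 72 m is 15.45 m downgradient of the peak.
√(4πDt) = 23.57 m, giving peak height M/(n_e·A·√(4πDt)) = 77/(0.32 × 53 × 23.57) = 0.1926 kg/m³.
(x−vt)²/(4Dt) = (15.45)²/(4 × 0.068 × 650) = 1.350; exp(−1.350) = 0.2592.
C = 0.1926 × 0.2592 = 0.0499 kg/m³.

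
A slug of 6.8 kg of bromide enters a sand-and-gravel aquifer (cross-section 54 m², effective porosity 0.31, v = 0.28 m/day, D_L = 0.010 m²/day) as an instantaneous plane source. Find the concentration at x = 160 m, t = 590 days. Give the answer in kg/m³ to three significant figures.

For an instantaneous plane source, C(x,t) = M/(n_e·A·√(4πDt)) · exp(−(x−vt)²/(4Dt)), with n_e·A the pore (flow) area.
Plume center vt = 0.28 × 590 = 165.2 m, so the well at 160 m is 5.2 m upgradient of the peak.
√(4πDt) = 8.611 m, giving peak height M/(n_e·A·√(4πDt)) = 6.8/(0.31 × 54 × 8.611) = 0.04717 kg/m³.
(x−vt)²/(4Dt) = (-5.2)²/(4 × 0.010 × 590) = 1.146; exp(−1.146) = 0.3179.
C = 0.04717 × 0.3179 = 0.0150 kg/m³.

0.0150 kg/m³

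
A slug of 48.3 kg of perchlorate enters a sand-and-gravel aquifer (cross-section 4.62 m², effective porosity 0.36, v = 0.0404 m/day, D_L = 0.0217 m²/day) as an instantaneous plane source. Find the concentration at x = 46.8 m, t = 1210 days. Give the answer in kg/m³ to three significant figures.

For an instantaneous plane source, C(x,t) = M/(n_e·A·√(4πDt)) · exp(−(x−vt)²/(4Dt)), with n_e·A the pore (flow) area.
Plume center vt = 0.0404 × 1210 = 48.884 m, so the well at 46.8 m is 2.084 m upgradient of the peak.
√(4πDt) = 18.16 m, giving peak height M/(n_e·A·√(4πDt)) = 48.3/(0.36 × 4.62 × 18.16) = 1.599 kg/m³.
(x−vt)²/(4Dt) = (-2.084)²/(4 × 0.0217 × 1210) = 0.04135; exp(−0.04135) = 0.9595.
C = 1.599 × 0.9595 = 1.53 kg/m³.

1.53 kg/m³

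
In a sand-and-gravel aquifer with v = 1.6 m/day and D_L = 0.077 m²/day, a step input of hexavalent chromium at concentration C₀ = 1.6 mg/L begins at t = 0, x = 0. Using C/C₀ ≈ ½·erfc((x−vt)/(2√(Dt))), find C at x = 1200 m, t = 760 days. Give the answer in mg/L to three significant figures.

1.49 mg/L

For a continuous step input, C/C₀ ≈ ½·erfc((x−vt)/(2√(Dt))).
vt = 1.6 × 760 = 1216 m and 2√(Dt) = 2√(0.077 × 760) = 15.30 m.
Argument (x−vt)/(2√(Dt)) = (1200 − 1216)/15.30 = -1.046; ½·erfc(-1.046) = 0.9305.
C = 1.6 × 0.9305 = 1.49 mg/L.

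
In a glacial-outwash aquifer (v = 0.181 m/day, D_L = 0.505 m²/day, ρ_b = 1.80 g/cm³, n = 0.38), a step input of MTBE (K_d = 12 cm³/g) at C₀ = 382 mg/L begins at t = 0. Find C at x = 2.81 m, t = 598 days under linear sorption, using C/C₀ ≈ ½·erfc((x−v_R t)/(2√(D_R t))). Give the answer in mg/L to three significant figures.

Retardation factor R = 1 + ρ_b·K_d/n = 1 + 1.80 × 12/0.38 = 57.84.
Sorption retards both mechanisms: v_R = v/R = 0.003129 m/day, D_R = D/R = 0.008731 m²/day.
v_R·t = 0.003129 × 598 = 1.871142 m; 2√(D_R t) = 4.570 m; argument = (2.81 − 1.871142)/4.570 = 0.2054.
C = C₀ × ½·erfc(0.2054) = 382 × 0.3857 = 147 mg/L.

147 mg/L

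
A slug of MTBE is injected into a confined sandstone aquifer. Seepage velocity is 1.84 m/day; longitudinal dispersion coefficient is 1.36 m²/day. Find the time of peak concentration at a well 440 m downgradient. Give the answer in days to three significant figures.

239 days

For the 1D instantaneous-source solution, setting ∂C/∂t = 0 at fixed x gives v²t² + 2Dt − x² = 0, so t = (√(D² + v²x²) − D)/v².
√(D² + v²x²) = √(1.36² + 1.84² × 440²) = 809.6; v² = 3.3856.
t = (809.6 − 1.36)/3.3856 = 239 days (vs. the pure-advection estimate x/v = 239 d).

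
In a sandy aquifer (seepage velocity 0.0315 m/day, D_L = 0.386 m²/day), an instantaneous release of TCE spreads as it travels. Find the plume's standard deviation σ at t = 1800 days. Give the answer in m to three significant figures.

37.3 m

Dispersive spreading gives a Gaussian with σ² = 2Dt; advection only shifts the center.
σ = √(2 × 0.386 × 1800) = 37.3 m.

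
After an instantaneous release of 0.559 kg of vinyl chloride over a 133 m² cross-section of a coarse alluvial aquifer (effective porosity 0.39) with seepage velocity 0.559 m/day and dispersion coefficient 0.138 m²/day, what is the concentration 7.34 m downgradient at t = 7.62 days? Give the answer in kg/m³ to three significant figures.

For an instantaneous plane source, C(x,t) = M/(n_e·A·√(4πDt)) · exp(−(x−vt)²/(4Dt)), with n_e·A the pore (flow) area.
Plume center vt = 0.559 × 7.62 = 4.25958 m, so the well at 7.34 m is 3.08042 m downgradient of the peak.
√(4πDt) = 3.635 m, giving peak height M/(n_e·A·√(4πDt)) = 0.559/(0.39 × 133 × 3.635) = 0.002965 kg/m³.
(x−vt)²/(4Dt) = (3.08042)²/(4 × 0.138 × 7.62) = 2.256; exp(−2.256) = 0.1048.
C = 0.002965 × 0.1048 = 0.000311 kg/m³.

0.000311 kg/m³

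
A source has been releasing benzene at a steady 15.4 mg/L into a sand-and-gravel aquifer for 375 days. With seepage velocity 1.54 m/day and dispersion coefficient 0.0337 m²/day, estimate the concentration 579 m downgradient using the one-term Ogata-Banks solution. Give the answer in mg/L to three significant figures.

5.89 mg/L

For a continuous step input, C/C₀ ≈ ½·erfc((x−vt)/(2√(Dt))).
vt = 1.54 × 375 = 577.5 m and 2√(Dt) = 2√(0.0337 × 375) = 7.110 m.
Argument (x−vt)/(2√(Dt)) = (579 − 577.5)/7.110 = 0.2110; ½·erfc(0.2110) = 0.3827.
C = 15.4 × 0.3827 = 5.89 mg/L.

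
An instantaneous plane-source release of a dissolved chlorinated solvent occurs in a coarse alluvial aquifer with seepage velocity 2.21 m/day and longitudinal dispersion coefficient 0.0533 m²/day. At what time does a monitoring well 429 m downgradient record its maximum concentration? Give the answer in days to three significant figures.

For the 1D instantaneous-source solution, setting ∂C/∂t = 0 at fixed x gives v²t² + 2Dt − x² = 0, so t = (√(D² + v²x²) − D)/v².
√(D² + v²x²) = √(0.0533² + 2.21² × 429²) = 948.1; v² = 4.8841.
t = (948.1 − 0.0533)/4.8841 = 194 days (vs. the pure-advection estimate x/v = 194 d).

194 days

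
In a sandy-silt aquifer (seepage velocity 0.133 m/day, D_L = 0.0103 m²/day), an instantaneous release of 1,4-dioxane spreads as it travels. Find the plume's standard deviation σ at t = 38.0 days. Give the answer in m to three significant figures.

Dispersive spreading gives a Gaussian with σ² = 2Dt; advection only shifts the center.
σ = √(2 × 0.0103 × 38.0) = 0.885 m.

0.885 m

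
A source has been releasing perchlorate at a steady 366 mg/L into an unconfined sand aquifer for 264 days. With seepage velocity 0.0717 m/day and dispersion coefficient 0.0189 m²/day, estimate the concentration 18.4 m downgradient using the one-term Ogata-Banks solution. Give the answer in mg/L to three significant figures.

207 mg/L

For a continuous step input, C/C₀ ≈ ½·erfc((x−vt)/(2√(Dt))).
vt = 0.0717 × 264 = 18.9288 m and 2√(Dt) = 2√(0.0189 × 264) = 4.467 m.
Argument (x−vt)/(2√(Dt)) = (18.4 − 18.9288)/4.467 = -0.1184; ½·erfc(-0.1184) = 0.5665.
C = 366 × 0.5665 = 207 mg/L.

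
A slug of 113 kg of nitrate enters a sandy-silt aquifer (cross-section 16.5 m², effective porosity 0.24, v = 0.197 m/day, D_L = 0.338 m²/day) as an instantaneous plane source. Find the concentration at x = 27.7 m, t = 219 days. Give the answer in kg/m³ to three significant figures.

For an instantaneous plane source, C(x,t) = M/(n_e·A·√(4πDt)) · exp(−(x−vt)²/(4Dt)), with n_e·A the pore (flow) area.
Plume center vt = 0.197 × 219 = 43.143 m, so the well at 27.7 m is 15.443 m upgradient of the peak.
√(4πDt) = 30.50 m, giving peak height M/(n_e·A·√(4πDt)) = 113/(0.24 × 16.5 × 30.50) = 0.9356 kg/m³.
(x−vt)²/(4Dt) = (-15.443)²/(4 × 0.338 × 219) = 0.8055; exp(−0.8055) = 0.4469.
C = 0.9356 × 0.4469 = 0.418 kg/m³.

0.418 kg/m³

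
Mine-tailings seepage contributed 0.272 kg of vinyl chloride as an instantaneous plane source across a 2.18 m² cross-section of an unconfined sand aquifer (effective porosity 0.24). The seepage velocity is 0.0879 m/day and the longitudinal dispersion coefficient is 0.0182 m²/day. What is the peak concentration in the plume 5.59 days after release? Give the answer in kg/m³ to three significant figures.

The peak of an instantaneous 1D plume sits at x = vt; there the Gaussian factor is 1 and C_max = M/(n_e·A·√(4πDt)), where n_e·A is the pore area the mass is dissolved in.
√(4πDt) = √(4π × 0.0182 × 5.59) = 1.131 m, so C_max = 0.272/(0.24 × 2.18 × 1.131) = 0.460 kg/m³.

0.460 kg/m³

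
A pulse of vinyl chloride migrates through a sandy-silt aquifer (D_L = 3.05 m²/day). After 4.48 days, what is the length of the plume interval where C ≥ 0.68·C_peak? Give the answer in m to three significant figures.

The plume is Gaussian with σ = √(2Dt) = √(2 × 3.05 × 4.48) = 5.228 m.
C/C_peak = exp(−Δx²/(2σ²)) = 0.68 ⇒ Δx = σ·√(−2 ln 0.68) = 5.228 × 0.8783 = 4.592 m.
Width = 2Δx = 9.18 m.

9.18 m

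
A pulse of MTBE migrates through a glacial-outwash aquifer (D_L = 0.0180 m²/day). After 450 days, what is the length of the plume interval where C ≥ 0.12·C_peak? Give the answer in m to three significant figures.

16.6 m

The plume is Gaussian with σ = √(2Dt) = √(2 × 0.0180 × 450) = 4.025 m.
C/C_peak = exp(−Δx²/(2σ²)) = 0.12 ⇒ Δx = σ·√(−2 ln 0.12) = 4.025 × 2.059 = 8.287 m.
Width = 2Δx = 16.6 m.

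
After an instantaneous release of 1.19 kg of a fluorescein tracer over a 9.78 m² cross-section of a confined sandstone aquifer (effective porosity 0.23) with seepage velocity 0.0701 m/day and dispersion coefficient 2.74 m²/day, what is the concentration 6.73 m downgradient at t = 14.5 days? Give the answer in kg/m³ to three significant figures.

0.0193 kg/m³

For an instantaneous plane source, C(x,t) = M/(n_e·A·√(4πDt)) · exp(−(x−vt)²/(4Dt)), with n_e·A the pore (flow) area.
Plume center vt = 0.0701 × 14.5 = 1.01645 m, so the well at 6.73 m is 5.71355 m downgradient of the peak.
√(4πDt) = 22.34 m, giving peak height M/(n_e·A·√(4πDt)) = 1.19/(0.23 × 9.78 × 22.34) = 0.02368 kg/m³.
(x−vt)²/(4Dt) = (5.71355)²/(4 × 2.74 × 14.5) = 0.2054; exp(−0.2054) = 0.8143.
C = 0.02368 × 0.8143 = 0.0193 kg/m³.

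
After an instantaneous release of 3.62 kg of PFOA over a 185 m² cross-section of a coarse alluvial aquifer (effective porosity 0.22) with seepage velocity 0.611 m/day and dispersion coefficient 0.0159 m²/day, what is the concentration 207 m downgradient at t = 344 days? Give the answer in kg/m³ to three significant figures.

0.00675 kg/m³

For an instantaneous plane source, C(x,t) = M/(n_e·A·√(4πDt)) · exp(−(x−vt)²/(4Dt)), with n_e·A the pore (flow) area.
Plume center vt = 0.611 × 344 = 210.184 m, so the well at 207 m is 3.184 m upgradient of the peak.
√(4πDt) = 8.291 m, giving peak height M/(n_e·A·√(4πDt)) = 3.62/(0.22 × 185 × 8.291) = 0.01073 kg/m³.
(x−vt)²/(4Dt) = (-3.184)²/(4 × 0.0159 × 344) = 0.4634; exp(−0.4634) = 0.6291.
C = 0.01073 × 0.6291 = 0.00675 kg/m³.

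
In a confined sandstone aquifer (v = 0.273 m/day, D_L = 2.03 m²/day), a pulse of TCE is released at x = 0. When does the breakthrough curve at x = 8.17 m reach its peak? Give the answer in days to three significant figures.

13.2 days

For the 1D instantaneous-source solution, setting ∂C/∂t = 0 at fixed x gives v²t² + 2Dt − x² = 0, so t = (√(D² + v²x²) − D)/v².
√(D² + v²x²) = √(2.03² + 0.273² × 8.17²) = 3.016; v² = 0.074529.
t = (3.016 − 2.03)/0.074529 = 13.2 days (vs. the pure-advection estimate x/v = 29.9 d).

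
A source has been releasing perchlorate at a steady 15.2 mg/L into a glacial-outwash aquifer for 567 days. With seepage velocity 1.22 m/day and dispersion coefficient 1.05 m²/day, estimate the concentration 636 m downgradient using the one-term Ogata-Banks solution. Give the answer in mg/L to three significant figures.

14.4 mg/L

For a continuous step input, C/C₀ ≈ ½·erfc((x−vt)/(2√(Dt))).
vt = 1.22 × 567 = 691.74 m and 2√(Dt) = 2√(1.05 × 567) = 48.80 m.
Argument (x−vt)/(2√(Dt)) = (636 − 691.74)/48.80 = -1.142; ½·erfc(-1.142) = 0.9468.
C = 15.2 × 0.9468 = 14.4 mg/L.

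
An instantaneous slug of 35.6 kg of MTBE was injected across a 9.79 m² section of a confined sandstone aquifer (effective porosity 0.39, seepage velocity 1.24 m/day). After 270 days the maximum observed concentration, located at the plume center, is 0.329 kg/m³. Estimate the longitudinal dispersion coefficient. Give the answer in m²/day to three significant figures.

0.237 m²/day

At the plume center C_max = M/(n_e·A·√(4πDt)), so D = M²/(4πt·(n_e·A·C_max)²).
n_e·A·C_max = 0.39 × 9.79 × 0.329 = 1.256 kg/m.
D = 35.6²/(4π × 270 × 1.256²) = 0.237 m²/day.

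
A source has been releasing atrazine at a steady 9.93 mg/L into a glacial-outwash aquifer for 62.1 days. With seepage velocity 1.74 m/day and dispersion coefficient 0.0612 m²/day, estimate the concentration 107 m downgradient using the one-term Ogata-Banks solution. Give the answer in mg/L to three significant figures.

For a continuous step input, C/C₀ ≈ ½·erfc((x−vt)/(2√(Dt))).
vt = 1.74 × 62.1 = 108.054 m and 2√(Dt) = 2√(0.0612 × 62.1) = 3.899 m.
Argument (x−vt)/(2√(Dt)) = (107 − 108.054)/3.899 = -0.2703; ½·erfc(-0.2703) = 0.6489.
C = 9.93 × 0.6489 = 6.44 mg/L.

6.44 mg/L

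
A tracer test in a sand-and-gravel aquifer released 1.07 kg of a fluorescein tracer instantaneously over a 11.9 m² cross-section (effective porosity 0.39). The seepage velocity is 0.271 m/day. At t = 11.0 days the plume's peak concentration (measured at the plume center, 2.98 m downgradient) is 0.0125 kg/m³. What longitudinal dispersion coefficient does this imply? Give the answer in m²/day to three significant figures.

At the plume center C_max = M/(n_e·A·√(4πDt)), so D = M²/(4πt·(n_e·A·C_max)²).
n_e·A·C_max = 0.39 × 11.9 × 0.0125 = 0.05801 kg/m.
D = 1.07²/(4π × 11.0 × 0.05801²) = 2.46 m²/day.

2.46 m²/day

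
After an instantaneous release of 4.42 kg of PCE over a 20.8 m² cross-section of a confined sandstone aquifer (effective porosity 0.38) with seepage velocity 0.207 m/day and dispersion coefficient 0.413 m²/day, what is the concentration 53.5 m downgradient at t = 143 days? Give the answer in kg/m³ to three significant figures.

0.00183 kg/m³

For an instantaneous plane source, C(x,t) = M/(n_e·A·√(4πDt)) · exp(−(x−vt)²/(4Dt)), with n_e·A the pore (flow) area.
Plume center vt = 0.207 × 143 = 29.601 m, so the well at 53.5 m is 23.899 m downgradient of the peak.
√(4πDt) = 27.24 m, giving peak height M/(n_e·A·√(4πDt)) = 4.42/(0.38 × 20.8 × 27.24) = 0.02053 kg/m³.
(x−vt)²/(4Dt) = (23.899)²/(4 × 0.413 × 143) = 2.418; exp(−2.418) = 0.08910.
C = 0.02053 × 0.08910 = 0.00183 kg/m³.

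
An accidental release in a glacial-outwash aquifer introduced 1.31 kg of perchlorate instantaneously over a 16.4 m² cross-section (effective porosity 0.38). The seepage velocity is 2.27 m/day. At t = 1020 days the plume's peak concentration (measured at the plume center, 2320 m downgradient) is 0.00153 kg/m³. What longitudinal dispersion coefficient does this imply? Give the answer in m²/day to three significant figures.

1.47 m²/day

At the plume center C_max = M/(n_e·A·√(4πDt)), so D = M²/(4πt·(n_e·A·C_max)²).
n_e·A·C_max = 0.38 × 16.4 × 0.00153 = 0.009535 kg/m.
D = 1.31²/(4π × 1020 × 0.009535²) = 1.47 m²/day.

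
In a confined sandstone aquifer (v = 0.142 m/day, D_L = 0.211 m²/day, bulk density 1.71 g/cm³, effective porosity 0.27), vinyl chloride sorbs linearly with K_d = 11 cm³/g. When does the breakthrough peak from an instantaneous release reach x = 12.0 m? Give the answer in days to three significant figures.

5280 days

Retardation factor R = 1 + ρ_b·K_d/n = 1 + 1.71 × 11/0.27 = 70.67.
Sorption retards both mechanisms: v_R = v/R = 0.002009 m/day, D_R = D/R = 0.002986 m²/day.
Peak time from v_R²t² + 2D_R t − x² = 0: t = (√(D_R² + v_R²x²) − D_R)/v_R².
√(D_R² + v_R²x²) = √(0.002986² + 0.002009² × 12.0²) = 0.02429; v_R² = 4.036e-06.
t = (0.02429 − 0.002986)/4.036e-06 = 5280 days.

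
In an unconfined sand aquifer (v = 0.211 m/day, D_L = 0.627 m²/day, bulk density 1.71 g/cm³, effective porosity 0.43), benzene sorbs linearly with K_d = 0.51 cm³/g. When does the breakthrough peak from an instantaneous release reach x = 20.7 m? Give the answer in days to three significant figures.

257 days

Retardation factor R = 1 + ρ_b·K_d/n = 1 + 1.71 × 0.51/0.43 = 3.028.
Sorption retards both mechanisms: v_R = v/R = 0.06968 m/day, D_R = D/R = 0.2071 m²/day.
Peak time from v_R²t² + 2D_R t − x² = 0: t = (√(D_R² + v_R²x²) − D_R)/v_R².
√(D_R² + v_R²x²) = √(0.2071² + 0.06968² × 20.7²) = 1.457; v_R² = 0.004855.
t = (1.457 − 0.2071)/0.004855 = 257 days.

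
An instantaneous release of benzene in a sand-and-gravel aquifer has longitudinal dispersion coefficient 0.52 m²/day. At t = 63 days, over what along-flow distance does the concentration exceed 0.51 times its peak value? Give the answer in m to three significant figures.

18.8 m

The plume is Gaussian with σ = √(2Dt) = √(2 × 0.52 × 63) = 8.094 m.
C/C_peak = exp(−Δx²/(2σ²)) = 0.51 ⇒ Δx = σ·√(−2 ln 0.51) = 8.094 × 1.160 = 9.389 m.
Width = 2Δx = 18.8 m.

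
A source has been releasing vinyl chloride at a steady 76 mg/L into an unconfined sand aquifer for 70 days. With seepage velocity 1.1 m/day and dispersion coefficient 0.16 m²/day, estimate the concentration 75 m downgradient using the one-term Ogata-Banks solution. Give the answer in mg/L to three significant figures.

50.4 mg/L

For a continuous step input, C/C₀ ≈ ½·erfc((x−vt)/(2√(Dt))).
vt = 1.1 × 70 = 77 m and 2√(Dt) = 2√(0.16 × 70) = 6.693 m.
Argument (x−vt)/(2√(Dt)) = (75 − 77)/6.693 = -0.2988; ½·erfc(-0.2988) = 0.6637.
C = 76 × 0.6637 = 50.4 mg/L.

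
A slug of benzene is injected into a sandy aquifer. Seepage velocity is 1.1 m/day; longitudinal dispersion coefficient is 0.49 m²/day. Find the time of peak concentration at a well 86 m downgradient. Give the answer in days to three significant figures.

For the 1D instantaneous-source solution, setting ∂C/∂t = 0 at fixed x gives v²t² + 2Dt − x² = 0, so t = (√(D² + v²x²) − D)/v².
√(D² + v²x²) = √(0.49² + 1.1² × 86²) = 94.60; v² = 1.21.
t = (94.60 − 0.49)/1.21 = 77.8 days (vs. the pure-advection estimate x/v = 78.2 d).

77.8 days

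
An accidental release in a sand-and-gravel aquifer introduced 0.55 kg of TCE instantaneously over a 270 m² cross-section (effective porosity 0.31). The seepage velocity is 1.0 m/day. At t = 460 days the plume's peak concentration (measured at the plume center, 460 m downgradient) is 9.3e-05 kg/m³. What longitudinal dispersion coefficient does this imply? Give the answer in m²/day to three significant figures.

0.864 m²/day

At the plume center C_max = M/(n_e·A·√(4πDt)), so D = M²/(4πt·(n_e·A·C_max)²).
n_e·A·C_max = 0.31 × 270 × 9.3e-05 = 0.007784 kg/m.
D = 0.55²/(4π × 460 × 0.007784²) = 0.864 m²/day.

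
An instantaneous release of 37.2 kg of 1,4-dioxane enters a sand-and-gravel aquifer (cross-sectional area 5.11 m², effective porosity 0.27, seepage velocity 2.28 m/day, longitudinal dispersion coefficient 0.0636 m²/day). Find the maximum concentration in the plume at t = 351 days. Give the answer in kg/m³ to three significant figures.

The peak of an instantaneous 1D plume sits at x = vt; there the Gaussian factor is 1 and C_max = M/(n_e·A·√(4πDt)), where n_e·A is the pore area the mass is dissolved in.
√(4πDt) = √(4π × 0.0636 × 351) = 16.75 m, so C_max = 37.2/(0.27 × 5.11 × 16.75) = 1.61 kg/m³.

1.61 kg/m³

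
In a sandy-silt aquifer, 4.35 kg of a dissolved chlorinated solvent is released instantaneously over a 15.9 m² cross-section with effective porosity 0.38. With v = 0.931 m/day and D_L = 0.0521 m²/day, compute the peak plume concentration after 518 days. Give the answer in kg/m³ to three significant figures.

The peak of an instantaneous 1D plume sits at x = vt; there the Gaussian factor is 1 and C_max = M/(n_e·A·√(4πDt)), where n_e·A is the pore area the mass is dissolved in.
√(4πDt) = √(4π × 0.0521 × 518) = 18.42 m, so C_max = 4.35/(0.38 × 15.9 × 18.42) = 0.0391 kg/m³.

0.0391 kg/m³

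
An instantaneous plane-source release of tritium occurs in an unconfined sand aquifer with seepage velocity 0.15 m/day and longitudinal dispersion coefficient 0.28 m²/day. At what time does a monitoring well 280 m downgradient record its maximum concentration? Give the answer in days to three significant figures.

1850 days

For the 1D instantaneous-source solution, setting ∂C/∂t = 0 at fixed x gives v²t² + 2Dt − x² = 0, so t = (√(D² + v²x²) − D)/v².
√(D² + v²x²) = √(0.28² + 0.15² × 280²) = 42.00; v² = 0.0225.
t = (42.00 − 0.28)/0.0225 = 1850 days (vs. the pure-advection estimate x/v = 1870 d).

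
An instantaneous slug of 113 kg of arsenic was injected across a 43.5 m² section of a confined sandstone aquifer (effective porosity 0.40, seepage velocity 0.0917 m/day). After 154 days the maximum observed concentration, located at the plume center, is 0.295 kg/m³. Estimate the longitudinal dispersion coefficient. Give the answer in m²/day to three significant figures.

At the plume center C_max = M/(n_e·A·√(4πDt)), so D = M²/(4πt·(n_e·A·C_max)²).
n_e·A·C_max = 0.40 × 43.5 × 0.295 = 5.133 kg/m.
D = 113²/(4π × 154 × 5.133²) = 0.250 m²/day.

0.250 m²/day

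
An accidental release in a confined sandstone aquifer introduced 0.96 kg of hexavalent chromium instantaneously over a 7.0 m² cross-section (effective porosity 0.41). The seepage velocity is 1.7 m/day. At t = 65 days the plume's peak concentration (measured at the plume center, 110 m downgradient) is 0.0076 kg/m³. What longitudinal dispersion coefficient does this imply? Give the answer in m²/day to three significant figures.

At the plume center C_max = M/(n_e·A·√(4πDt)), so D = M²/(4πt·(n_e·A·C_max)²).
n_e·A·C_max = 0.41 × 7.0 × 0.0076 = 0.02181 kg/m.
D = 0.96²/(4π × 65 × 0.02181²) = 2.37 m²/day.

2.37 m²/day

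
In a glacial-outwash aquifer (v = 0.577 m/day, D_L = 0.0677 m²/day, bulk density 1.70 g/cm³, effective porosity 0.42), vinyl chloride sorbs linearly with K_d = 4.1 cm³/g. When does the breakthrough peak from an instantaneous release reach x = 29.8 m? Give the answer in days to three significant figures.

Retardation factor R = 1 + ρ_b·K_d/n = 1 + 1.70 × 4.1/0.42 = 17.60.
Sorption retards both mechanisms: v_R = v/R = 0.03278 m/day, D_R = D/R = 0.003847 m²/day.
Peak time from v_R²t² + 2D_R t − x² = 0: t = (√(D_R² + v_R²x²) − D_R)/v_R².
√(D_R² + v_R²x²) = √(0.003847² + 0.03278² × 29.8²) = 0.9769; v_R² = 0.001075.
t = (0.9769 − 0.003847)/0.001075 = 905 days.

905 days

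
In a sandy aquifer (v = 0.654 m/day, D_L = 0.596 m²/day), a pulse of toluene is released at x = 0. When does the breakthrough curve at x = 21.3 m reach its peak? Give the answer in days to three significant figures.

31.2 days

For the 1D instantaneous-source solution, setting ∂C/∂t = 0 at fixed x gives v²t² + 2Dt − x² = 0, so t = (√(D² + v²x²) − D)/v².
√(D² + v²x²) = √(0.596² + 0.654² × 21.3²) = 13.94; v² = 0.427716.
t = (13.94 − 0.596)/0.427716 = 31.2 days (vs. the pure-advection estimate x/v = 32.6 d).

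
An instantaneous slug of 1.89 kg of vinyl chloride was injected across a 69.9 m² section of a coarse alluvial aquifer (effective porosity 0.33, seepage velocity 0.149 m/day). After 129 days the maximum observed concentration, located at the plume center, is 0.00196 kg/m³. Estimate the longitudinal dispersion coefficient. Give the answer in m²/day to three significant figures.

At the plume center C_max = M/(n_e·A·√(4πDt)), so D = M²/(4πt·(n_e·A·C_max)²).
n_e·A·C_max = 0.33 × 69.9 × 0.00196 = 0.04521 kg/m.
D = 1.89²/(4π × 129 × 0.04521²) = 1.08 m²/day.

1.08 m²/day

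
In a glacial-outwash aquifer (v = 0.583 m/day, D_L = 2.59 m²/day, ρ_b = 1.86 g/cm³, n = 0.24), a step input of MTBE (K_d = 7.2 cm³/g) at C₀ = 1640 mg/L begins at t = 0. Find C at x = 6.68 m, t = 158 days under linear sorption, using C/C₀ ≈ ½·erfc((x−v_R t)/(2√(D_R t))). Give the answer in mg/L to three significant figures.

150 mg/L

Retardation factor R = 1 + ρ_b·K_d/n = 1 + 1.86 × 7.2/0.24 = 56.80.
Sorption retards both mechanisms: v_R = v/R = 0.01026 m/day, D_R = D/R = 0.04560 m²/day.
v_R·t = 0.01026 × 158 = 1.62108 m; 2√(D_R t) = 5.368 m; argument = (6.68 − 1.62108)/5.368 = 0.9424.
C = C₀ × ½·erfc(0.9424) = 1640 × 0.09131 = 150 mg/L.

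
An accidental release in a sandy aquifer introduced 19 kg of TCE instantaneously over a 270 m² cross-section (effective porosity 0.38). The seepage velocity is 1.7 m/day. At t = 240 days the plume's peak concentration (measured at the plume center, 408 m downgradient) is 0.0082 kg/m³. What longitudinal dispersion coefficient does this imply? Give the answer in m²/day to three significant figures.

At the plume center C_max = M/(n_e·A·√(4πDt)), so D = M²/(4πt·(n_e·A·C_max)²).
n_e·A·C_max = 0.38 × 270 × 0.0082 = 0.8413 kg/m.
D = 19²/(4π × 240 × 0.8413²) = 0.169 m²/day.

0.169 m²/day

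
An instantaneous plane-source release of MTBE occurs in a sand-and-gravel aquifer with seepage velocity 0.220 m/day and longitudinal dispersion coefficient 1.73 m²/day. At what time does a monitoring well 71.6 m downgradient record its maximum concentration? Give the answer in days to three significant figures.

For the 1D instantaneous-source solution, setting ∂C/∂t = 0 at fixed x gives v²t² + 2Dt − x² = 0, so t = (√(D² + v²x²) − D)/v².
√(D² + v²x²) = √(1.73² + 0.220² × 71.6²) = 15.85; v² = 0.0484.
t = (15.85 − 1.73)/0.0484 = 292 days (vs. the pure-advection estimate x/v = 325 d).

292 days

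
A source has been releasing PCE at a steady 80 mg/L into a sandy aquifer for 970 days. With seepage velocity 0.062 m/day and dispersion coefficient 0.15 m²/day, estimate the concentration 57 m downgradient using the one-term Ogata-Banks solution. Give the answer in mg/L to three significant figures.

For a continuous step input, C/C₀ ≈ ½·erfc((x−vt)/(2√(Dt))).
vt = 0.062 × 970 = 60.14 m and 2√(Dt) = 2√(0.15 × 970) = 24.12 m.
Argument (x−vt)/(2√(Dt)) = (57 − 60.14)/24.12 = -0.1302; ½·erfc(-0.1302) = 0.5730.
C = 80 × 0.5730 = 45.8 mg/L.

45.8 mg/L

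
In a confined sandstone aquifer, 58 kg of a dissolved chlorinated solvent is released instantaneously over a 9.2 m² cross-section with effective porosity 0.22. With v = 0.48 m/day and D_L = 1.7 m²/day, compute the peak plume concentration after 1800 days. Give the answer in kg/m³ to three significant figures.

0.146 kg/m³

The peak of an instantaneous 1D plume sits at x = vt; there the Gaussian factor is 1 and C_max = M/(n_e·A·√(4πDt)), where n_e·A is the pore area the mass is dissolved in.
√(4πDt) = √(4π × 1.7 × 1800) = 196.1 m, so C_max = 58/(0.22 × 9.2 × 196.1) = 0.146 kg/m³.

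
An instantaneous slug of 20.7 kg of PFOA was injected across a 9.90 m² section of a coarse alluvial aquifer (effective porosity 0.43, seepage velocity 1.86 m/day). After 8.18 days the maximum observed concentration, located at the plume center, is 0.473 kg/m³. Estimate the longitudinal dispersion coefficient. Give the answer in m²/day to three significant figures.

1.03 m²/day

At the plume center C_max = M/(n_e·A·√(4πDt)), so D = M²/(4πt·(n_e·A·C_max)²).
n_e·A·C_max = 0.43 × 9.90 × 0.473 = 2.014 kg/m.
D = 20.7²/(4π × 8.18 × 2.014²) = 1.03 m²/day.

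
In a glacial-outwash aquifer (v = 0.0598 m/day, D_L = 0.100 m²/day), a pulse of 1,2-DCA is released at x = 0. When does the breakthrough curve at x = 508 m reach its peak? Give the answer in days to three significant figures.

8470 days

For the 1D instantaneous-source solution, setting ∂C/∂t = 0 at fixed x gives v²t² + 2Dt − x² = 0, so t = (√(D² + v²x²) − D)/v².
√(D² + v²x²) = √(0.100² + 0.0598² × 508²) = 30.38; v² = 0.00357604.
t = (30.38 − 0.100)/0.00357604 = 8470 days (vs. the pure-advection estimate x/v = 8490 d).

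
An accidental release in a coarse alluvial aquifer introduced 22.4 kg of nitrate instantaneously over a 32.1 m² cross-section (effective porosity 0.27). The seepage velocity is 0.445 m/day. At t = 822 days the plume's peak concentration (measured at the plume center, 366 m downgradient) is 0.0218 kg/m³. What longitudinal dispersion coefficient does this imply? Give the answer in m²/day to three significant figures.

At the plume center C_max = M/(n_e·A·√(4πDt)), so D = M²/(4πt·(n_e·A·C_max)²).
n_e·A·C_max = 0.27 × 32.1 × 0.0218 = 0.1889 kg/m.
D = 22.4²/(4π × 822 × 0.1889²) = 1.36 m²/day.

1.36 m²/day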